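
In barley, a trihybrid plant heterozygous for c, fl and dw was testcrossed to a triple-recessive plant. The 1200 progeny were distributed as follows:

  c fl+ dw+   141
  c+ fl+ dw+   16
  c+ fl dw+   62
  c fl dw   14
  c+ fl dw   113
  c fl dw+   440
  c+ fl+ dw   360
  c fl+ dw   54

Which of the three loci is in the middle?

The two most frequent reciprocal classes, c+ fl+ dw and c fl dw+, are the parental types, so the F1 was c+ fl+ dw / c fl dw+.
The two rarest classes, c+ fl+ dw+ and c fl dw, are the double crossovers. Comparing them with the parentals, only the dw allele has switched, so dw is the middle locus and the order is fl – dw – c.

dw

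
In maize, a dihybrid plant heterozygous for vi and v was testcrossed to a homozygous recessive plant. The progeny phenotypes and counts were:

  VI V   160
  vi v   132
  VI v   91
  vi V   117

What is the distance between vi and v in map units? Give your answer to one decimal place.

41.6 map units

The two most frequent classes, VI V (160) and vi v (132), are the parental types, so the F1 was VI V / vi v.
The recombinant classes are VI v and vi V: 91 + 117 = 208.
Recombination frequency = 208/500 = 0.4160 ≈ 41.6%, i.e. 41.6 map units.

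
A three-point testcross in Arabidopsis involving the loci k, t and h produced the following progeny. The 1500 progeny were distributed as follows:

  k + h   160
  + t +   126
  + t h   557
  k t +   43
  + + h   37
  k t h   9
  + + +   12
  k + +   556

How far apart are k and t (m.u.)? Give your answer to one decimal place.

6.7 m.u.

The two most frequent reciprocal classes, + t h and k + +, are the parental types, so the F1 was + t h / k + +.
The two rarest classes, k t h and + + +, are the double crossovers. Comparing them with the parentals, only the k allele has switched, so k is the middle locus and the order is h – k – t.
Crossovers in the k–t interval produce the single-crossover classes + + h and k t + (37 + 43 = 80) plus the double crossovers (21).
RF(k–t) = (80 + 21) / 1500 = 101/1500 = 0.0673 → 6.7 m.u.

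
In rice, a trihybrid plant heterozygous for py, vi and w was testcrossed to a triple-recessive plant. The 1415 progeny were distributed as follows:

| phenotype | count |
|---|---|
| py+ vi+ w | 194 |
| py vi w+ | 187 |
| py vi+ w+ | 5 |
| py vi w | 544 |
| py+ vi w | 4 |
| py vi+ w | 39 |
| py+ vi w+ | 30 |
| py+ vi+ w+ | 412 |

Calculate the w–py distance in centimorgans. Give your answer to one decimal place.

The two most frequent reciprocal classes, py+ vi+ w+ and py vi w, are the parental types, so the F1 was py+ vi+ w+ / py vi w.
The two rarest classes, py vi+ w+ and py+ vi w, are the double crossovers. Comparing them with the parentals, only the py allele has switched, so py is the middle locus and the order is vi – py – w.
Crossovers in the py–w interval produce the single-crossover classes py+ vi+ w and py vi w+ (194 + 187 = 381) plus the double crossovers (9).
RF(py–w) = (381 + 9) / 1415 = 390/1415 = 0.2756 → 27.6 centimorgans.

27.6 centimorgans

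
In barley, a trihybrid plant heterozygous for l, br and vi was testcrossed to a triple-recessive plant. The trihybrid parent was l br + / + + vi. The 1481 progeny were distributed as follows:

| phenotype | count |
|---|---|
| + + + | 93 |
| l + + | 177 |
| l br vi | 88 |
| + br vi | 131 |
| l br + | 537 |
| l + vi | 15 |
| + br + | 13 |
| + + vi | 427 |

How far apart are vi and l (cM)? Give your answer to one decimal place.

14.1 cM

The two rarest classes, + br + and l + vi, are the double crossovers. Comparing them with the parentals, only the l allele has switched, so l is the middle locus and the order is vi – l – br.
Crossovers in the vi–l interval produce the single-crossover classes l br vi and + + + (88 + 93 = 181) plus the double crossovers (28).
RF(vi–l) = (181 + 28) / 1481 = 209/1481 = 0.1411 → 14.1 cM.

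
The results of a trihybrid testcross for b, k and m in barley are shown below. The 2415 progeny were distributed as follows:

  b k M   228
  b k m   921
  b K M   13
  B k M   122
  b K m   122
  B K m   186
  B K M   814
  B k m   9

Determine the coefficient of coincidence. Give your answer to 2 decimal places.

0.46

The two most frequent reciprocal classes, B K M and b k m, are the parental types, so the F1 was B K M / b k m.
The two rarest classes, b K M and B k m, are the double crossovers. Comparing them with the parentals, only the b allele has switched, so b is the middle locus and the order is k – b – m.
k–b: (244 + 22)/2415 = 0.1101; b–m: (414 + 22)/2415 = 0.1805.
Expected DCO frequency = 0.1101 × 0.1805 ≈ 0.01987; observed = 22/2415 ≈ 0.00911.
Coefficient of coincidence = 0.00911/0.01987 ≈ 0.46.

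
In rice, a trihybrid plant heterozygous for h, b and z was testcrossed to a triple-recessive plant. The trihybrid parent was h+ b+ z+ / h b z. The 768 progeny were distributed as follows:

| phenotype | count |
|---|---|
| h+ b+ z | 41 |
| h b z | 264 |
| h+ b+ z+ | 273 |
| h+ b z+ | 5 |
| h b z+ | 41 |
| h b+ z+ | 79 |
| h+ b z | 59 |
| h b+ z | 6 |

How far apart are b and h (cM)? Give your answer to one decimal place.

The two rarest classes, h+ b z+ and h b+ z, are the double crossovers. Comparing them with the parentals, only the b allele has switched, so b is the middle locus and the order is h – b – z.
Crossovers in the h–b interval produce the single-crossover classes h b+ z+ and h+ b z (79 + 59 = 138) plus the double crossovers (11).
RF(h–b) = (138 + 11) / 768 = 149/768 = 0.1940 → 19.4 cM.

19.4 cM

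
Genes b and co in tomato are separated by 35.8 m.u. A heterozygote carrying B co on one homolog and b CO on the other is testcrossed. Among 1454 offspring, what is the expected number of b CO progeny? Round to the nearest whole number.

A map distance of 35.8 m.u. corresponds to a recombination frequency of 0.358.
The F1 is B co / b CO, so b CO is a parental gamete class with expected frequency (1 − r)/2 = 0.642/2 = 0.3210.
Expected number = 0.3210 × 1454 = 466.73 ≈ 467.

467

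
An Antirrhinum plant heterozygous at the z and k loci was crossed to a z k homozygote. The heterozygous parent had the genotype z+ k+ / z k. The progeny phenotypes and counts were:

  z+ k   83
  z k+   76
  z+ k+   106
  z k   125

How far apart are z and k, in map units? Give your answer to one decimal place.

The recombinant classes are z+ k and z k+: 83 + 76 = 159.
Recombination frequency = 159/390 = 0.4077 ≈ 40.8%, i.e. 40.8 map units.

40.8 map units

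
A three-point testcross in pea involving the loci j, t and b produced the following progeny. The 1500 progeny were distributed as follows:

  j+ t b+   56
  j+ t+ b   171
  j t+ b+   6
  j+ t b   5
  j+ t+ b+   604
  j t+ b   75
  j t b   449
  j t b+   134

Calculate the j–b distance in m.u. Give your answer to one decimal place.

The two most frequent reciprocal classes, j t b and j+ t+ b+, are the parental types, so the F1 was j t b / j+ t+ b+.
The two rarest classes, j+ t b and j t+ b+, are the double crossovers. Comparing them with the parentals, only the j allele has switched, so j is the middle locus and the order is t – j – b.
Crossovers in the j–b interval produce the single-crossover classes j t b+ and j+ t+ b (134 + 171 = 305) plus the double crossovers (11).
RF(j–b) = (305 + 11) / 1500 = 316/1500 = 0.2107 → 21.1 m.u.

21.1 m.u.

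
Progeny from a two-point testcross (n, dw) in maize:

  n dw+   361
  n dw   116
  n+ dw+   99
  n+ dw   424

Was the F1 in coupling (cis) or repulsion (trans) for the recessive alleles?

trans

The two most frequent classes are n+ dw (424) and n dw+ (361); these are the parental (non-recombinant) types.
So the F1 carried n+ dw on one chromosome and n dw+ on the other — the recessive alleles are on opposite chromosomes (trans / repulsion).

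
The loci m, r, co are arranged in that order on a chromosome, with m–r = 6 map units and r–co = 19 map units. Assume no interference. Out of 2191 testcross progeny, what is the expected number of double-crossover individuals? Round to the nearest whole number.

25

Map distances give recombination frequencies of 0.060 and 0.190 for the two intervals.
With no interference, expected double-crossover frequency = 0.060 × 0.190 = 0.01140.
Expected number = 0.01140 × 2191 = 24.98 ≈ 25.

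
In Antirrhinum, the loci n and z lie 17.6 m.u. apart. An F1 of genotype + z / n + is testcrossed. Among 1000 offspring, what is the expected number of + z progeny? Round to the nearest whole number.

412

A map distance of 17.6 m.u. corresponds to a recombination frequency of 0.176.
The F1 is + z / n +, so + z is a parental gamete class with expected frequency (1 − r)/2 = 0.824/2 = 0.4120.
Expected number = 0.4120 × 1000 = 412.00 ≈ 412.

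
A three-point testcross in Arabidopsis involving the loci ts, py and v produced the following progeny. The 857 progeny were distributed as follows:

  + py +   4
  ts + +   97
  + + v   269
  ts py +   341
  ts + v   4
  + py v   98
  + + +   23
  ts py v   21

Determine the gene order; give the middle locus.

ts

The two most frequent reciprocal classes, + + v and ts py +, are the parental types, so the F1 was + + v / ts py +.
The two rarest classes, ts + v and + py +, are the double crossovers. Comparing them with the parentals, only the ts allele has switched, so ts is the middle locus and the order is py – ts – v.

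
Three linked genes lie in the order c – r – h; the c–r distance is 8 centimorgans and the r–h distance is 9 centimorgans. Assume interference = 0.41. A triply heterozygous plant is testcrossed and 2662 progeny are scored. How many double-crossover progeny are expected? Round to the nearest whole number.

Map distances give recombination frequencies of 0.080 and 0.090 for the two intervals.
With interference 0.41 (so coincidence = 0.59), expected double-crossover frequency = 0.080 × 0.090 × 0.59 = 0.00425.
Expected number = 0.00425 × 2662 = 11.31 ≈ 11.

11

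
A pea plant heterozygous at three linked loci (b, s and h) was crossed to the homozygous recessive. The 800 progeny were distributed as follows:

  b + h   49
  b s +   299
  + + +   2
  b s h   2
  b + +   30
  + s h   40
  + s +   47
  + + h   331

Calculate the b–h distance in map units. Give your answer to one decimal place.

12.5 map units

The two most frequent reciprocal classes, + + h and b s +, are the parental types, so the F1 was + + h / b s +.
The two rarest classes, + + + and b s h, are the double crossovers. Comparing them with the parentals, only the h allele has switched, so h is the middle locus and the order is b – h – s.
Crossovers in the b–h interval produce the single-crossover classes b + h and + s + (49 + 47 = 96) plus the double crossovers (4).
RF(b–h) = (96 + 4) / 800 = 100/800 = 0.1250 → 12.5 map units.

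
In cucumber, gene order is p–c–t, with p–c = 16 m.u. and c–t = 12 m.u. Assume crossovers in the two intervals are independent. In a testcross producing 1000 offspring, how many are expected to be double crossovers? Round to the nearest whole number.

19

Map distances give recombination frequencies of 0.160 and 0.120 for the two intervals.
With no interference, expected double-crossover frequency = 0.160 × 0.120 = 0.01920.
Expected number = 0.01920 × 1000 = 19.20 ≈ 19.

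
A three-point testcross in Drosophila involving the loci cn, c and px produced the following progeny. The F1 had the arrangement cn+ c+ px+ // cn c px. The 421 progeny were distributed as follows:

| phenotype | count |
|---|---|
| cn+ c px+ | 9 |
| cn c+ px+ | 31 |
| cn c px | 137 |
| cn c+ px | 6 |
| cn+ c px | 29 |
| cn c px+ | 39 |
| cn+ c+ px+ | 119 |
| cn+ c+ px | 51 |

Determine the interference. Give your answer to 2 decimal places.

0.20

The two rarest classes, cn+ c px+ and cn c+ px, are the double crossovers. Comparing them with the parentals, only the c allele has switched, so c is the middle locus and the order is cn – c – px.
cn–c: (60 + 15)/421 = 0.1781; c–px: (90 + 15)/421 = 0.2494.
Expected DCO frequency = 0.1781 × 0.2494 ≈ 0.04442; observed = 15/421 ≈ 0.03563.
Coefficient of coincidence = 0.03563/0.04442 ≈ 0.80; interference = 1 − 0.80 = 0.20.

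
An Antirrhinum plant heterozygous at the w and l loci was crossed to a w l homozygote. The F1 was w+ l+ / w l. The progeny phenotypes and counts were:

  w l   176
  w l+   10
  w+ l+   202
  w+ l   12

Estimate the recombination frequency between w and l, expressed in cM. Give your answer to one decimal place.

The recombinant classes are w+ l and w l+: 12 + 10 = 22.
Recombination frequency = 22/400 = 0.0550 ≈ 5.5%, i.e. 5.5 cM.

5.5 cM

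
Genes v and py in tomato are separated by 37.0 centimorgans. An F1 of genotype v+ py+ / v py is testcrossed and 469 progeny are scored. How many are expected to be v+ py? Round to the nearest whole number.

87

A map distance of 37.0 centimorgans corresponds to a recombination frequency of 0.370.
The F1 is v+ py+ / v py, so v+ py is a recombinant gamete class with expected frequency r/2 = 0.370/2 = 0.1850.
Expected number = 0.1850 × 469 = 86.77 ≈ 87.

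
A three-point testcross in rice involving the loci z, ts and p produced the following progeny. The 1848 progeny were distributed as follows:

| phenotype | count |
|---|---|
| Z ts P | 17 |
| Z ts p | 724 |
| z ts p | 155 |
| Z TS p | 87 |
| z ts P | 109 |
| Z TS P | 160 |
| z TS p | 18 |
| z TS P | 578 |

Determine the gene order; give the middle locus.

p

The two most frequent reciprocal classes, Z ts p and z TS P, are the parental types, so the F1 was Z ts p / z TS P.
The two rarest classes, Z ts P and z TS p, are the double crossovers. Comparing them with the parentals, only the p allele has switched, so p is the middle locus and the order is ts – p – z.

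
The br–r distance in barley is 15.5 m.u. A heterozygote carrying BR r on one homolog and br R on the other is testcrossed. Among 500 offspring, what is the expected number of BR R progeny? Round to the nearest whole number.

A map distance of 15.5 m.u. corresponds to a recombination frequency of 0.155.
The F1 is BR r / br R, so BR R is a recombinant gamete class with expected frequency r/2 = 0.155/2 = 0.0775.
Expected number = 0.0775 × 500 = 38.75 ≈ 39.

39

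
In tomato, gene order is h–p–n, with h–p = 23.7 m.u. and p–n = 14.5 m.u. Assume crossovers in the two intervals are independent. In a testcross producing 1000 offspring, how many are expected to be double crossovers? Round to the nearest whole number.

Map distances give recombination frequencies of 0.237 and 0.145 for the two intervals.
With no interference, expected double-crossover frequency = 0.237 × 0.145 = 0.03436.
Expected number = 0.03436 × 1000 = 34.36 ≈ 34.

34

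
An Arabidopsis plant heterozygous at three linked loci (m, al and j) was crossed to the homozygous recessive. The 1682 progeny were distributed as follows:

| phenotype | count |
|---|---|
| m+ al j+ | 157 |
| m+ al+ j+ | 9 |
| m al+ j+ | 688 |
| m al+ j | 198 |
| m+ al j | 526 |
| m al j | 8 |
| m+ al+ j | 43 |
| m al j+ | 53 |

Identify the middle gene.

m

The two most frequent reciprocal classes, m+ al j and m al+ j+, are the parental types, so the F1 was m+ al j / m al+ j+.
The two rarest classes, m al j and m+ al+ j+, are the double crossovers. Comparing them with the parentals, only the m allele has switched, so m is the middle locus and the order is j – m – al.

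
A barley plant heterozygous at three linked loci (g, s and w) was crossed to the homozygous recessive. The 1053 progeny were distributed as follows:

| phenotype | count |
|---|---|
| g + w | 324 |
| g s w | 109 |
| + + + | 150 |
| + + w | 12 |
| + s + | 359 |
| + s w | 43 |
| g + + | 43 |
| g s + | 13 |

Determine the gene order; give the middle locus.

The two most frequent reciprocal classes, g + w and + s +, are the parental types, so the F1 was g + w / + s +.
The two rarest classes, + + w and g s +, are the double crossovers. Comparing them with the parentals, only the g allele has switched, so g is the middle locus and the order is s – g – w.

g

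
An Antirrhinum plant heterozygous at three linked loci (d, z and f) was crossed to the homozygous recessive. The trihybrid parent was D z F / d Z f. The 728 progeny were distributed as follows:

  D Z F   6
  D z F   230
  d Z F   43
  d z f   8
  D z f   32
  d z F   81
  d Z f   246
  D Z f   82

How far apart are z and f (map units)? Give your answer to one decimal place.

12.2 map units

The two rarest classes, D Z F and d z f, are the double crossovers. Comparing them with the parentals, only the z allele has switched, so z is the middle locus and the order is d – z – f.
Crossovers in the z–f interval produce the single-crossover classes D z f and d Z F (32 + 43 = 75) plus the double crossovers (14).
RF(z–f) = (75 + 14) / 728 = 89/728 = 0.1223 → 12.2 map units.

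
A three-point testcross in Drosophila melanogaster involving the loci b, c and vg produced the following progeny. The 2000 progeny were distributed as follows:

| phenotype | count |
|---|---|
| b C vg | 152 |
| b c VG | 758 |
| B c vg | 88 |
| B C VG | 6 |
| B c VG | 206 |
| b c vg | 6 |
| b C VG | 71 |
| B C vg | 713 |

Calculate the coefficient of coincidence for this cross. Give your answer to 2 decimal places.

The two most frequent reciprocal classes, b c VG and B C vg, are the parental types, so the F1 was b c VG / B C vg.
The two rarest classes, b c vg and B C VG, are the double crossovers. Comparing them with the parentals, only the vg allele has switched, so vg is the middle locus and the order is c – vg – b.
c–vg: (159 + 12)/2000 = 0.0855; vg–b: (358 + 12)/2000 = 0.1850.
Expected DCO frequency = 0.0855 × 0.1850 ≈ 0.01582; observed = 12/2000 ≈ 0.00600.
Coefficient of coincidence = 0.00600/0.01582 ≈ 0.38.

0.38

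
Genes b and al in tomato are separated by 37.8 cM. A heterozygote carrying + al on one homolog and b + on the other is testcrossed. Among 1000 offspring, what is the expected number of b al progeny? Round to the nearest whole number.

189

A map distance of 37.8 cM corresponds to a recombination frequency of 0.378.
The F1 is + al / b +, so b al is a recombinant gamete class with expected frequency r/2 = 0.378/2 = 0.1890.
Expected number = 0.1890 × 1000 = 189.00 ≈ 189.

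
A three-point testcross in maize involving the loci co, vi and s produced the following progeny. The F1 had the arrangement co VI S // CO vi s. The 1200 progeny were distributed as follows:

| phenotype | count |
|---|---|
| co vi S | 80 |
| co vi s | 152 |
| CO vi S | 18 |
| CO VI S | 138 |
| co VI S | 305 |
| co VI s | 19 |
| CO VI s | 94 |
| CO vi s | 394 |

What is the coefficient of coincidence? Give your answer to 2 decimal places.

0.64

The two rarest classes, co VI s and CO vi S, are the double crossovers. Comparing them with the parentals, only the s allele has switched, so s is the middle locus and the order is co – s – vi.
co–s: (290 + 37)/1200 = 0.2725; s–vi: (174 + 37)/1200 = 0.1758.
Expected DCO frequency = 0.2725 × 0.1758 ≈ 0.04791; observed = 37/1200 ≈ 0.03083.
Coefficient of coincidence = 0.03083/0.04791 ≈ 0.64.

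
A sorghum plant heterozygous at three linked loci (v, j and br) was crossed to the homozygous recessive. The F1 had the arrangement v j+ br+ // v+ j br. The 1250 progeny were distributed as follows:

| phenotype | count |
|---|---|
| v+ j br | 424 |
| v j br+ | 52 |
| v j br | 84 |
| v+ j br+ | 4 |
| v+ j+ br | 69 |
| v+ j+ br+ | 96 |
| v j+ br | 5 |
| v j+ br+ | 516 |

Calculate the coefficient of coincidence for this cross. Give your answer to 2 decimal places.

0.46

The two rarest classes, v j+ br and v+ j br+, are the double crossovers. Comparing them with the parentals, only the br allele has switched, so br is the middle locus and the order is j – br – v.
j–br: (121 + 9)/1250 = 0.1040; br–v: (180 + 9)/1250 = 0.1512.
Expected DCO frequency = 0.1040 × 0.1512 ≈ 0.01572; observed = 9/1250 ≈ 0.00720.
Coefficient of coincidence = 0.00720/0.01572 ≈ 0.46.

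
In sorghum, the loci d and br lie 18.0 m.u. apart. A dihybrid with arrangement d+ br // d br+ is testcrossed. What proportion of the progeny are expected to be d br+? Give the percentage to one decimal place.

A map distance of 18.0 m.u. corresponds to a recombination frequency of 0.180.
The F1 is d+ br / d br+, so d br+ is a parental gamete class with expected frequency (1 − r)/2 = 0.820/2 = 0.4100.
That is 0.4100 = 41.0% of the progeny.

41.0%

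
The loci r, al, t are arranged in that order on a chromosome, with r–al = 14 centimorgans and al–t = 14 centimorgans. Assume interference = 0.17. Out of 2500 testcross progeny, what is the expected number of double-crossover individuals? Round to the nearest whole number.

41

Map distances give recombination frequencies of 0.140 and 0.140 for the two intervals.
With interference 0.17 (so coincidence = 0.83), expected double-crossover frequency = 0.140 × 0.140 × 0.83 = 0.01627.
Expected number = 0.01627 × 2500 = 40.67 ≈ 41.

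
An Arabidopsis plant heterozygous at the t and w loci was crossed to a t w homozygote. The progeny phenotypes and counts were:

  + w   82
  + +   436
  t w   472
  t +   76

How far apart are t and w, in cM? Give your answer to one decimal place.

The two most frequent classes, + + (436) and t w (472), are the parental types, so the F1 was + + / t w.
The recombinant classes are + w and t +: 82 + 76 = 158.
Recombination frequency = 158/1066 = 0.1482 ≈ 14.8%, i.e. 14.8 cM.

14.8 cM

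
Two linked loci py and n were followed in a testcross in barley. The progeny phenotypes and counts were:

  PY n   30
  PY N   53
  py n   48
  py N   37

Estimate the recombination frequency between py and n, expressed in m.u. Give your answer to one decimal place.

The two most frequent classes, PY N (53) and py n (48), are the parental types, so the F1 was PY N / py n.
The recombinant classes are PY n and py N: 30 + 37 = 67.
Recombination frequency = 67/168 = 0.3988 ≈ 39.9%, i.e. 39.9 m.u.

39.9 m.u.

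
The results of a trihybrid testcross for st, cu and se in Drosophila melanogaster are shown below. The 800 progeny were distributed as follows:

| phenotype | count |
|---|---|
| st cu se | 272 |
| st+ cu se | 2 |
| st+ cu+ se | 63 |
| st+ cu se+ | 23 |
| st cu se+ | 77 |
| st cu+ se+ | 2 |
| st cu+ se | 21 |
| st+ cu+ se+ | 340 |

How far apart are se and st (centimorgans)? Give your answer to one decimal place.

The two most frequent reciprocal classes, st cu se and st+ cu+ se+, are the parental types, so the F1 was st cu se / st+ cu+ se+.
The two rarest classes, st+ cu se and st cu+ se+, are the double crossovers. Comparing them with the parentals, only the st allele has switched, so st is the middle locus and the order is cu – st – se.
Crossovers in the st–se interval produce the single-crossover classes st cu se+ and st+ cu+ se (77 + 63 = 140) plus the double crossovers (4).
RF(st–se) = (140 + 4) / 800 = 144/800 = 0.1800 → 18.0 centimorgans.

18.0 centimorgans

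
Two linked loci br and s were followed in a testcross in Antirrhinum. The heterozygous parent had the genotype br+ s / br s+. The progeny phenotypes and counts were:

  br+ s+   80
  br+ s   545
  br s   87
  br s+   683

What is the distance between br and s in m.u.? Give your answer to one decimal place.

12.0 m.u.

The recombinant classes are br+ s+ and br s: 80 + 87 = 167.
Recombination frequency = 167/1395 = 0.1197 ≈ 12.0%, i.e. 12.0 m.u.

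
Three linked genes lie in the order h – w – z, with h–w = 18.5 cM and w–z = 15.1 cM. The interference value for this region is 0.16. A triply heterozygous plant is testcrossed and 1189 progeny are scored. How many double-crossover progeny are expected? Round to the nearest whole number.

Map distances give recombination frequencies of 0.185 and 0.151 for the two intervals.
With interference 0.16 (so coincidence = 0.84), expected double-crossover frequency = 0.185 × 0.151 × 0.84 = 0.02347.
Expected number = 0.02347 × 1189 = 27.90 ≈ 28.

28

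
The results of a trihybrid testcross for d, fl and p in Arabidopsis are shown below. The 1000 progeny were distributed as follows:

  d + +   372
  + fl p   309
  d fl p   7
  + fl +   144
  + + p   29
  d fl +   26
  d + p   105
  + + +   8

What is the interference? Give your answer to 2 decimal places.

0.19

The two most frequent reciprocal classes, d + + and + fl p, are the parental types, so the F1 was d + + / + fl p.
The two rarest classes, + + + and d fl p, are the double crossovers. Comparing them with the parentals, only the d allele has switched, so d is the middle locus and the order is fl – d – p.
fl–d: (55 + 15)/1000 = 0.0700; d–p: (249 + 15)/1000 = 0.2640.
Expected DCO frequency = 0.0700 × 0.2640 ≈ 0.01848; observed = 15/1000 ≈ 0.01500.
Coefficient of coincidence = 0.01500/0.01848 ≈ 0.81; interference = 1 − 0.81 = 0.19.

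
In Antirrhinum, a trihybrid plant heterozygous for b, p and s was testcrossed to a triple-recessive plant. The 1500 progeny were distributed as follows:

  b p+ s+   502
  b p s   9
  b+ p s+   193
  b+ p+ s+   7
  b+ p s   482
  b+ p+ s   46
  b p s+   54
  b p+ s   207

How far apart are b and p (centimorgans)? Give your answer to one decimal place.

The two most frequent reciprocal classes, b p+ s+ and b+ p s, are the parental types, so the F1 was b p+ s+ / b+ p s.
The two rarest classes, b+ p+ s+ and b p s, are the double crossovers. Comparing them with the parentals, only the b allele has switched, so b is the middle locus and the order is s – b – p.
Crossovers in the b–p interval produce the single-crossover classes b p s+ and b+ p+ s (54 + 46 = 100) plus the double crossovers (16).
RF(b–p) = (100 + 16) / 1500 = 116/1500 = 0.0773 → 7.7 centimorgans.

7.7 centimorgans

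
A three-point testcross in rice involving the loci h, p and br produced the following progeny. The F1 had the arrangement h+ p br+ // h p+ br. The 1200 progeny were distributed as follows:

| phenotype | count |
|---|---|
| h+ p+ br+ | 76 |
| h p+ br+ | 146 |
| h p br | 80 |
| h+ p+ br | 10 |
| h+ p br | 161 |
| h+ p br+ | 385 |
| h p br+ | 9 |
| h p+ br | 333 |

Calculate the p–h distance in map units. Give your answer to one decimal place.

14.6 map units

The two rarest classes, h p br+ and h+ p+ br, are the double crossovers. Comparing them with the parentals, only the h allele has switched, so h is the middle locus and the order is p – h – br.
Crossovers in the p–h interval produce the single-crossover classes h+ p+ br+ and h p br (76 + 80 = 156) plus the double crossovers (19).
RF(p–h) = (156 + 19) / 1200 = 175/1200 = 0.1458 → 14.6 map units.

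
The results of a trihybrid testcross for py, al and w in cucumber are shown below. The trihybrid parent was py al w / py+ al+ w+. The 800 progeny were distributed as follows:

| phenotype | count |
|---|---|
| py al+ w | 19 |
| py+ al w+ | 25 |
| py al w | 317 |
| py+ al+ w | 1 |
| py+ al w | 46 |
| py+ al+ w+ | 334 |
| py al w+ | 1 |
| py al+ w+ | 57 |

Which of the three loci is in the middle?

The two rarest classes, py al w+ and py+ al+ w, are the double crossovers. Comparing them with the parentals, only the w allele has switched, so w is the middle locus and the order is al – w – py.

w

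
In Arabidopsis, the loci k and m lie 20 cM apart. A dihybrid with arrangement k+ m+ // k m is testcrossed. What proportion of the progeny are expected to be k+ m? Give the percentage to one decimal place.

10.0%

A map distance of 20 cM corresponds to a recombination frequency of 0.200.
The F1 is k+ m+ / k m, so k+ m is a recombinant gamete class with expected frequency r/2 = 0.200/2 = 0.1000.
That is 0.1000 = 10.0% of the progeny.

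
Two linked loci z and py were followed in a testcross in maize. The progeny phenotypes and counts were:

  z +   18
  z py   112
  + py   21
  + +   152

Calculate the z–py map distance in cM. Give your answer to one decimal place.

The two most frequent classes, + + (152) and z py (112), are the parental types, so the F1 was + + / z py.
The recombinant classes are + py and z +: 21 + 18 = 39.
Recombination frequency = 39/303 = 0.1287 ≈ 12.9%, i.e. 12.9 cM.

12.9 cM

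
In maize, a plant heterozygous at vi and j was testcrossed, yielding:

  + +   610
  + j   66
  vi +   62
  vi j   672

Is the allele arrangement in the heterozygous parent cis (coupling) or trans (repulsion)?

The two most frequent classes are + + (610) and vi j (672); these are the parental (non-recombinant) types.
So the F1 carried + + on one chromosome and vi j on the other — the recessive alleles are on the same chromosome (cis / coupling).

cis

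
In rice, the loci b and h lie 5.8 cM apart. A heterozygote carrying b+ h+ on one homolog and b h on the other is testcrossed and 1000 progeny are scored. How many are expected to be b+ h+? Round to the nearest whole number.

471

A map distance of 5.8 cM corresponds to a recombination frequency of 0.058.
The F1 is b+ h+ / b h, so b+ h+ is a parental gamete class with expected frequency (1 − r)/2 = 0.942/2 = 0.4710.
Expected number = 0.4710 × 1000 = 471.00 ≈ 471.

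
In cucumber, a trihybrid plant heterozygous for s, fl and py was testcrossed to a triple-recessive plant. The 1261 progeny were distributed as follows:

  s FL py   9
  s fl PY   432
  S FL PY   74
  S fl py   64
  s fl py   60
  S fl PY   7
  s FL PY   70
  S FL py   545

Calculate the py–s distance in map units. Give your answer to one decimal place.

The two most frequent reciprocal classes, s fl PY and S FL py, are the parental types, so the F1 was s fl PY / S FL py.
The two rarest classes, S fl PY and s FL py, are the double crossovers. Comparing them with the parentals, only the s allele has switched, so s is the middle locus and the order is fl – s – py.
Crossovers in the s–py interval produce the single-crossover classes s fl py and S FL PY (60 + 74 = 134) plus the double crossovers (16).
RF(s–py) = (134 + 16) / 1261 = 150/1261 = 0.1190 → 11.9 map units.

11.9 map units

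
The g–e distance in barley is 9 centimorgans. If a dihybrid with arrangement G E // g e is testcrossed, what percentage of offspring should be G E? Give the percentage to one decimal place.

A map distance of 9 centimorgans corresponds to a recombination frequency of 0.090.
The F1 is G E / g e, so G E is a parental gamete class with expected frequency (1 − r)/2 = 0.910/2 = 0.4550.
That is 0.4550 = 45.5% of the progeny.

45.5%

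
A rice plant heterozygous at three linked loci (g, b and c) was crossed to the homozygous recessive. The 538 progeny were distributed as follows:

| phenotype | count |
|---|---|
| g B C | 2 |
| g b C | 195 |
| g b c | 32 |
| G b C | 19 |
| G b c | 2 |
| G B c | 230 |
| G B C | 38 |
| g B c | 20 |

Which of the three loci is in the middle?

The two most frequent reciprocal classes, g b C and G B c, are the parental types, so the F1 was g b C / G B c.
The two rarest classes, g B C and G b c, are the double crossovers. Comparing them with the parentals, only the b allele has switched, so b is the middle locus and the order is g – b – c.

b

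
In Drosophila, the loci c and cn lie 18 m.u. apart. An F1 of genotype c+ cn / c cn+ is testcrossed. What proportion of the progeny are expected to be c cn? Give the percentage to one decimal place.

A map distance of 18 m.u. corresponds to a recombination frequency of 0.180.
The F1 is c+ cn / c cn+, so c cn is a recombinant gamete class with expected frequency r/2 = 0.180/2 = 0.0900.
That is 0.0900 = 9.0% of the progeny.

9.0%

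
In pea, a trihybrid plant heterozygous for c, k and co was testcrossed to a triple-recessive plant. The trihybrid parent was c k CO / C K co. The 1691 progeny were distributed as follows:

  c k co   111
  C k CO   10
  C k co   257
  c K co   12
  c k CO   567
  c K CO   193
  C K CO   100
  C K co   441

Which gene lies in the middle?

The two rarest classes, C k CO and c K co, are the double crossovers. Comparing them with the parentals, only the c allele has switched, so c is the middle locus and the order is co – c – k.

c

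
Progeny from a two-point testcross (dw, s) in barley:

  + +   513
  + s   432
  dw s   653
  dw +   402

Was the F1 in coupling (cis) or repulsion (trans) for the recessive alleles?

cis

The two most frequent classes are + + (513) and dw s (653); these are the parental (non-recombinant) types.
So the F1 carried + + on one chromosome and dw s on the other — the recessive alleles are on the same chromosome (cis / coupling).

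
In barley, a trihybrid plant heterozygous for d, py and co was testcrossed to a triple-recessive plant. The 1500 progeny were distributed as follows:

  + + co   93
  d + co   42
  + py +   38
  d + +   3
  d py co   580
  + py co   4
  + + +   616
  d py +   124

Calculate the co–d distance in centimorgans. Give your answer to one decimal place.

14.9 centimorgans

The two most frequent reciprocal classes, + + + and d py co, are the parental types, so the F1 was + + + / d py co.
The two rarest classes, d + + and + py co, are the double crossovers. Comparing them with the parentals, only the d allele has switched, so d is the middle locus and the order is co – d – py.
Crossovers in the co–d interval produce the single-crossover classes + + co and d py + (93 + 124 = 217) plus the double crossovers (7).
RF(co–d) = (217 + 7) / 1500 = 224/1500 = 0.1493 → 14.9 centimorgans.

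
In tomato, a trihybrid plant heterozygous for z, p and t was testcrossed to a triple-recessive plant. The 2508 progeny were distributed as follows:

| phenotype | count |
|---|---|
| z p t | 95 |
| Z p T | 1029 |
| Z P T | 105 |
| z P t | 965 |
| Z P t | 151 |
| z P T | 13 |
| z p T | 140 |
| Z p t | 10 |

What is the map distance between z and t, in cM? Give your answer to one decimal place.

12.5 cM

The two most frequent reciprocal classes, Z p T and z P t, are the parental types, so the F1 was Z p T / z P t.
The two rarest classes, Z p t and z P T, are the double crossovers. Comparing them with the parentals, only the t allele has switched, so t is the middle locus and the order is z – t – p.
Crossovers in the z–t interval produce the single-crossover classes z p T and Z P t (140 + 151 = 291) plus the double crossovers (23).
RF(z–t) = (291 + 23) / 2508 = 314/2508 = 0.1252 → 12.5 cM.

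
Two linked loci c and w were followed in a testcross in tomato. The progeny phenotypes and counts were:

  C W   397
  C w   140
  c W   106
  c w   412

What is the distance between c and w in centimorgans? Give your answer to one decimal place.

23.3 centimorgans

The two most frequent classes, C W (397) and c w (412), are the parental types, so the F1 was C W / c w.
The recombinant classes are C w and c W: 140 + 106 = 246.
Recombination frequency = 246/1055 = 0.2332 ≈ 23.3%, i.e. 23.3 centimorgans.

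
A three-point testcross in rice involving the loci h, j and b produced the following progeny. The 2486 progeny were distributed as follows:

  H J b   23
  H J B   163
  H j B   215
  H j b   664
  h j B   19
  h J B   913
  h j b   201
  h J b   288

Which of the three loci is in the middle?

The two most frequent reciprocal classes, h J B and H j b, are the parental types, so the F1 was h J B / H j b.
The two rarest classes, h j B and H J b, are the double crossovers. Comparing them with the parentals, only the j allele has switched, so j is the middle locus and the order is b – j – h.

j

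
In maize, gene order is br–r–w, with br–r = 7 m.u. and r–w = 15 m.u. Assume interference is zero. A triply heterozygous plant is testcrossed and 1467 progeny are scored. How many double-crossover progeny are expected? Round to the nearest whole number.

Map distances give recombination frequencies of 0.070 and 0.150 for the two intervals.
With no interference, expected double-crossover frequency = 0.070 × 0.150 = 0.01050.
Expected number = 0.01050 × 1467 = 15.40 ≈ 15.

15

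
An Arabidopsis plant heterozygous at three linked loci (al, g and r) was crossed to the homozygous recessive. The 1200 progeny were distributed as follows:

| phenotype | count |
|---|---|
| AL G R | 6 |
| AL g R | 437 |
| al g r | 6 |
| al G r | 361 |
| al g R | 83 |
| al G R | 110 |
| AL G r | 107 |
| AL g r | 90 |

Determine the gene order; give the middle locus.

g

The two most frequent reciprocal classes, al G r and AL g R, are the parental types, so the F1 was al G r / AL g R.
The two rarest classes, al g r and AL G R, are the double crossovers. Comparing them with the parentals, only the g allele has switched, so g is the middle locus and the order is al – g – r.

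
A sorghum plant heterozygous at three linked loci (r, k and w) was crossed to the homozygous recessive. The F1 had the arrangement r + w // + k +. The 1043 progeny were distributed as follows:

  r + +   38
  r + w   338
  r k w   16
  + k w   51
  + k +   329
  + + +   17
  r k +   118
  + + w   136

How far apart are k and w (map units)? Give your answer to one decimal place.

The two rarest classes, r k w and + + +, are the double crossovers. Comparing them with the parentals, only the k allele has switched, so k is the middle locus and the order is r – k – w.
Crossovers in the k–w interval produce the single-crossover classes r + + and + k w (38 + 51 = 89) plus the double crossovers (33).
RF(k–w) = (89 + 33) / 1043 = 122/1043 = 0.1170 → 11.7 map units.

11.7 map units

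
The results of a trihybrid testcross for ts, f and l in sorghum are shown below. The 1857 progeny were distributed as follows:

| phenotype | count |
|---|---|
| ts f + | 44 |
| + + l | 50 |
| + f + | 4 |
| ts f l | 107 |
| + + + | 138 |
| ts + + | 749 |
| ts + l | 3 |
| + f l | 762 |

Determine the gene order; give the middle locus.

The two most frequent reciprocal classes, + f l and ts + +, are the parental types, so the F1 was + f l / ts + +.
The two rarest classes, + f + and ts + l, are the double crossovers. Comparing them with the parentals, only the l allele has switched, so l is the middle locus and the order is f – l – ts.

l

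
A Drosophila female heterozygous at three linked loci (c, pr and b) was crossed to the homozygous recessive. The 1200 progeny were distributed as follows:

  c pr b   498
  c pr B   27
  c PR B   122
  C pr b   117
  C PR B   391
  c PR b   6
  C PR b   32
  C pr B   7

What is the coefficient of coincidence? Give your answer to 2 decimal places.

0.86

The two most frequent reciprocal classes, c pr b and C PR B, are the parental types, so the F1 was c pr b / C PR B.
The two rarest classes, c PR b and C pr B, are the double crossovers. Comparing them with the parentals, only the pr allele has switched, so pr is the middle locus and the order is b – pr – c.
b–pr: (59 + 13)/1200 = 0.0600; pr–c: (239 + 13)/1200 = 0.2100.
Expected DCO frequency = 0.0600 × 0.2100 ≈ 0.01260; observed = 13/1200 ≈ 0.01083.
Coefficient of coincidence = 0.01083/0.01260 ≈ 0.86.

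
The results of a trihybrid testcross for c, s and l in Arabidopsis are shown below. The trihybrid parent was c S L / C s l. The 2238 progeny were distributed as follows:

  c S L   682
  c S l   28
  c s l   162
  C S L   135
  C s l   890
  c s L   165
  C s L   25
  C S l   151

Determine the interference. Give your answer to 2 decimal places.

The two rarest classes, c S l and C s L, are the double crossovers. Comparing them with the parentals, only the l allele has switched, so l is the middle locus and the order is c – l – s.
c–l: (297 + 53)/2238 = 0.1564; l–s: (316 + 53)/2238 = 0.1649.
Expected DCO frequency = 0.1564 × 0.1649 ≈ 0.02579; observed = 53/2238 ≈ 0.02368.
Coefficient of coincidence = 0.02368/0.02579 ≈ 0.92; interference = 1 − 0.92 = 0.08.

0.08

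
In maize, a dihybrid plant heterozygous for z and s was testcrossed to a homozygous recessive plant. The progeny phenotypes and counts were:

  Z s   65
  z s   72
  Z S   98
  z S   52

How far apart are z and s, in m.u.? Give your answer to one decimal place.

The two most frequent classes, Z S (98) and z s (72), are the parental types, so the F1 was Z S / z s.
The recombinant classes are Z s and z S: 65 + 52 = 117.
Recombination frequency = 117/287 = 0.4077 ≈ 40.8%, i.e. 40.8 m.u.

40.8 m.u.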